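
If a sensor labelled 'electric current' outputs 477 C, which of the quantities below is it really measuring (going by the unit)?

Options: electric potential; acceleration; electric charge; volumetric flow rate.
electric charge

electric current should have units dimensionally equivalent to A (e.g. A).
The given unit 'C' reduces to A * s. Of the listed options, that is the dimensionality of electric charge.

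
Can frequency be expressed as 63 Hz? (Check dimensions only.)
Yes

frequency has SI base units: 1 / s
Hz reduces to the same SI base units, so it is a valid unit for frequency.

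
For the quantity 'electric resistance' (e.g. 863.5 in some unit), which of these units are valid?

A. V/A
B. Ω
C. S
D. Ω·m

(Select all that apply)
A, B

electric resistance has SI base units: kg * m^2 / (A^2 * s^3)

Checking each option against kg * m^2 / (A^2 * s^3):
  A. V/A: ✓ matches
  B. Ω: ✓ matches
  C. S: ✗ does not match
  D. Ω·m: ✗ does not match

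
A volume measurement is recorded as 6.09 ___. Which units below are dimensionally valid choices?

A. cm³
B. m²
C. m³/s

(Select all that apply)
A

volume has SI base units: m^3

Checking each option against m^3:
  A. cm³: ✓ matches
  B. m²: ✗ does not match
  C. m³/s: ✗ does not match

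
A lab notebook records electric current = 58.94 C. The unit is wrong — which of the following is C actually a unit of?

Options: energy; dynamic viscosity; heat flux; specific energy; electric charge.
electric charge

electric current should have units dimensionally equivalent to A (e.g. A).
The given unit 'C' reduces to A * s. Of the listed options, that is the dimensionality of electric charge.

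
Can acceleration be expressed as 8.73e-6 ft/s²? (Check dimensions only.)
Yes

acceleration has SI base units: m / s^2
ft/s² reduces to the same SI base units, so it is a valid unit for acceleration.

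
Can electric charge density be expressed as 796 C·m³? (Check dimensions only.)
No

electric charge density has SI base units: A * s / m^3
C·m³ does NOT reduce to A * s / m^3; a valid unit for electric charge density would be e.g. C/m³.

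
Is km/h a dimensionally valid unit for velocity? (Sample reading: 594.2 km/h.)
Yes

velocity has SI base units: m / s
km/h reduces to the same SI base units, so it is a valid unit for velocity.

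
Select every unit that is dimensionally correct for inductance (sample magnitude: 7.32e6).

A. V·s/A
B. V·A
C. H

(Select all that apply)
A, C

inductance has SI base units: kg * m^2 / (A^2 * s^2)

Checking each option against kg * m^2 / (A^2 * s^2):
  A. V·s/A: ✓ matches
  B. V·A: ✗ does not match
  C. H: ✓ matches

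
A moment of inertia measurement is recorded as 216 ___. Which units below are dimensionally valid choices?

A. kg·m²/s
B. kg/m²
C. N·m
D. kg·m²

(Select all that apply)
D

moment of inertia has SI base units: kg * m^2

Checking each option against kg * m^2:
  A. kg·m²/s: ✗ does not match
  B. kg/m²: ✗ does not match
  C. N·m: ✗ does not match
  D. kg·m²: ✓ matches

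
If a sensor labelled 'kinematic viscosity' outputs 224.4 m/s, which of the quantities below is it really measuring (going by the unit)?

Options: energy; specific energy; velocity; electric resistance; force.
velocity

kinematic viscosity should have units dimensionally equivalent to m^2 / s (e.g. m²/s).
The given unit 'm/s' reduces to m / s. Of the listed options, that is the dimensionality of velocity.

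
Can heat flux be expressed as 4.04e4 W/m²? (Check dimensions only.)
Yes

heat flux has SI base units: kg / s^3
W/m² reduces to the same SI base units, so it is a valid unit for heat flux.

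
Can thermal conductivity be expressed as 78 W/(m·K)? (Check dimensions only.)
Yes

thermal conductivity has SI base units: kg * m / (s^3 * K)
W/(m·K) reduces to the same SI base units, so it is a valid unit for thermal conductivity.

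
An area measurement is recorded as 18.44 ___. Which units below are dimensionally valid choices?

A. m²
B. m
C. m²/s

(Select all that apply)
A

area has SI base units: m^2

Checking each option against m^2:
  A. m²: ✓ matches
  B. m: ✗ does not match
  C. m²/s: ✗ does not match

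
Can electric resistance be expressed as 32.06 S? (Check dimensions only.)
No

electric resistance has SI base units: kg * m^2 / (A^2 * s^3)
S does NOT reduce to kg * m^2 / (A^2 * s^3); a valid unit for electric resistance would be e.g. Ω.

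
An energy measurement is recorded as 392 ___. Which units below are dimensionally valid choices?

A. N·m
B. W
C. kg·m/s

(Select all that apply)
A

energy has SI base units: kg * m^2 / s^2

Checking each option against kg * m^2 / s^2:
  A. N·m: ✓ matches
  B. W: ✗ does not match
  C. kg·m/s: ✗ does not match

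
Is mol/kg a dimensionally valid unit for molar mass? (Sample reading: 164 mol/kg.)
No

molar mass has SI base units: kg / mol
mol/kg does NOT reduce to kg / mol; a valid unit for molar mass would be e.g. kg/mol.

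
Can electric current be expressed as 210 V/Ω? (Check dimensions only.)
Yes

electric current has SI base units: A
V/Ω reduces to the same SI base units, so it is a valid unit for electric current.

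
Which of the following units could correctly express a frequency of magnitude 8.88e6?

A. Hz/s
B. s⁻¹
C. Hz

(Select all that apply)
B, C

frequency has SI base units: 1 / s

Checking each option against 1 / s:
  A. Hz/s: ✗ does not match
  B. s⁻¹: ✓ matches
  C. Hz: ✓ matches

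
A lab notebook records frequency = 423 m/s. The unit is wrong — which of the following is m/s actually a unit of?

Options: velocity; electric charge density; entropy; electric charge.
velocity

frequency should have units dimensionally equivalent to 1 / s (e.g. Hz).
The given unit 'm/s' reduces to m / s. Of the listed options, that is the dimensionality of velocity.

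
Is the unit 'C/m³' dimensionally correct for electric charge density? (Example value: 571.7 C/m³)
Yes

electric charge density has SI base units: A * s / m^3
C/m³ reduces to the same SI base units, so it is a valid unit for electric charge density.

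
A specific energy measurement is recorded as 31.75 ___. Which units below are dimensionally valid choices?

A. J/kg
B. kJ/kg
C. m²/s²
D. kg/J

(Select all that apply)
A, B, C

specific energy has SI base units: m^2 / s^2

Checking each option against m^2 / s^2:
  A. J/kg: ✓ matches
  B. kJ/kg: ✓ matches
  C. m²/s²: ✓ matches
  D. kg/J: ✗ does not match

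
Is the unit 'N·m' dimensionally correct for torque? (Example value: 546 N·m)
Yes

torque has SI base units: kg * m^2 / s^2
N·m reduces to the same SI base units, so it is a valid unit for torque.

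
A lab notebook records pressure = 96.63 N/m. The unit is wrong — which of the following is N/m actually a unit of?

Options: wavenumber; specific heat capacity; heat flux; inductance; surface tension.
surface tension

pressure should have units dimensionally equivalent to kg / (m * s^2) (e.g. Pa).
The given unit 'N/m' reduces to kg / s^2. Of the listed options, that is the dimensionality of surface tension.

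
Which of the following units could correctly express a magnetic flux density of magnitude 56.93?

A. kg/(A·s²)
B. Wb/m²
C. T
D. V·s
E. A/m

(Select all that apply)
A, B, C

magnetic flux density has SI base units: kg / (A * s^2)

Checking each option against kg / (A * s^2):
  A. kg/(A·s²): ✓ matches
  B. Wb/m²: ✓ matches
  C. T: ✓ matches
  D. V·s: ✗ does not match
  E. A/m: ✗ does not match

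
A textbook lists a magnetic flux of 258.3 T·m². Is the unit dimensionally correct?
Yes

magnetic flux has SI base units: kg * m^2 / (A * s^2)
T·m² reduces to the same SI base units, so it is a valid unit for magnetic flux.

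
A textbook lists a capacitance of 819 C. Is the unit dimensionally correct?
No

capacitance has SI base units: A^2 * s^4 / (kg * m^2)
C does NOT reduce to A^2 * s^4 / (kg * m^2); a valid unit for capacitance would be e.g. F.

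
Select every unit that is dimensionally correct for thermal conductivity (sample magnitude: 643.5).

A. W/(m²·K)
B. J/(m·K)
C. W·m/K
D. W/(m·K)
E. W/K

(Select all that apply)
D

thermal conductivity has SI base units: kg * m / (s^3 * K)

Checking each option against kg * m / (s^3 * K):
  A. W/(m²·K): ✗ does not match
  B. J/(m·K): ✗ does not match
  C. W·m/K: ✗ does not match
  D. W/(m·K): ✓ matches
  E. W/K: ✗ does not match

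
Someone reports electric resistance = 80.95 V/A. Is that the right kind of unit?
Yes

electric resistance has SI base units: kg * m^2 / (A^2 * s^3)
V/A reduces to the same SI base units, so it is a valid unit for electric resistance.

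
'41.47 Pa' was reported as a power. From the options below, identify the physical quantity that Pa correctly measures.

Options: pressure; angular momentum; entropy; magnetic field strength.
pressure

power should have units dimensionally equivalent to kg * m^2 / s^3 (e.g. W).
The given unit 'Pa' reduces to kg / (m * s^2). Of the listed options, that is the dimensionality of pressure.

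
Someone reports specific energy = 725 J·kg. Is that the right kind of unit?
No

specific energy has SI base units: m^2 / s^2
J·kg does NOT reduce to m^2 / s^2; a valid unit for specific energy would be e.g. J/kg.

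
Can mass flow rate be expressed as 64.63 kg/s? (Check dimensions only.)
Yes

mass flow rate has SI base units: kg / s
kg/s reduces to the same SI base units, so it is a valid unit for mass flow rate.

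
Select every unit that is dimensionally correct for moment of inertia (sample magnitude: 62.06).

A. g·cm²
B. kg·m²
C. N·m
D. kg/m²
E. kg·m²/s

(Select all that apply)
A, B

moment of inertia has SI base units: kg * m^2

Checking each option against kg * m^2:
  A. g·cm²: ✓ matches
  B. kg·m²: ✓ matches
  C. N·m: ✗ does not match
  D. kg/m²: ✗ does not match
  E. kg·m²/s: ✗ does not match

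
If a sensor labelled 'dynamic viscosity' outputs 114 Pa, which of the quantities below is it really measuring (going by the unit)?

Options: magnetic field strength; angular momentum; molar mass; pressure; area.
pressure

dynamic viscosity should have units dimensionally equivalent to kg / (m * s) (e.g. Pa·s).
The given unit 'Pa' reduces to kg / (m * s^2). Of the listed options, that is the dimensionality of pressure.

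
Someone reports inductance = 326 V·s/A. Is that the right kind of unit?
Yes

inductance has SI base units: kg * m^2 / (A^2 * s^2)
V·s/A reduces to the same SI base units, so it is a valid unit for inductance.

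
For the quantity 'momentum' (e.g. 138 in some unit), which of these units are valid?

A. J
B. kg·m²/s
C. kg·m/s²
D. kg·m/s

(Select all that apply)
D

momentum has SI base units: kg * m / s

Checking each option against kg * m / s:
  A. J: ✗ does not match
  B. kg·m²/s: ✗ does not match
  C. kg·m/s²: ✗ does not match
  D. kg·m/s: ✓ matches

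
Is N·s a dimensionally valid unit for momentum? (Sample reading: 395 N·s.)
Yes

momentum has SI base units: kg * m / s
N·s reduces to the same SI base units, so it is a valid unit for momentum.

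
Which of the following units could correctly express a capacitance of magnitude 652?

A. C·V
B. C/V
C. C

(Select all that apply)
B

capacitance has SI base units: A^2 * s^4 / (kg * m^2)

Checking each option against A^2 * s^4 / (kg * m^2):
  A. C·V: ✗ does not match
  B. C/V: ✓ matches
  C. C: ✗ does not match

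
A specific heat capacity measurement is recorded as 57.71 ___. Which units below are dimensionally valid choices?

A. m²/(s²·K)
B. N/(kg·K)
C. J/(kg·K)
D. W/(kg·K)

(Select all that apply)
A, C

specific heat capacity has SI base units: m^2 / (s^2 * K)

Checking each option against m^2 / (s^2 * K):
  A. m²/(s²·K): ✓ matches
  B. N/(kg·K): ✗ does not match
  C. J/(kg·K): ✓ matches
  D. W/(kg·K): ✗ does not match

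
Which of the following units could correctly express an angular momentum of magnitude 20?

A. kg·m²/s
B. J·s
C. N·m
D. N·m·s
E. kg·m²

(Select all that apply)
A, B, D

angular momentum has SI base units: kg * m^2 / s

Checking each option against kg * m^2 / s:
  A. kg·m²/s: ✓ matches
  B. J·s: ✓ matches
  C. N·m: ✗ does not match
  D. N·m·s: ✓ matches
  E. kg·m²: ✗ does not match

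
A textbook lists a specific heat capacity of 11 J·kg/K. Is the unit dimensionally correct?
No

specific heat capacity has SI base units: m^2 / (s^2 * K)
J·kg/K does NOT reduce to m^2 / (s^2 * K); a valid unit for specific heat capacity would be e.g. J/(kg·K).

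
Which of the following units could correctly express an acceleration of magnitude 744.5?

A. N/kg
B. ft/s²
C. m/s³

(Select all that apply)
A, B

acceleration has SI base units: m / s^2

Checking each option against m / s^2:
  A. N/kg: ✓ matches
  B. ft/s²: ✓ matches
  C. m/s³: ✗ does not match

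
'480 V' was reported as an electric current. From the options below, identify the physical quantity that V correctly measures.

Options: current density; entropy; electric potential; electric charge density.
electric potential

electric current should have units dimensionally equivalent to A (e.g. A).
The given unit 'V' reduces to kg * m^2 / (A * s^3). Of the listed options, that is the dimensionality of electric potential.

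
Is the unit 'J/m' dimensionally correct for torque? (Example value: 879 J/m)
No

torque has SI base units: kg * m^2 / s^2
J/m does NOT reduce to kg * m^2 / s^2; a valid unit for torque would be e.g. N·m.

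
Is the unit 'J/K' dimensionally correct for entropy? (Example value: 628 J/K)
Yes

entropy has SI base units: kg * m^2 / (s^2 * K)
J/K reduces to the same SI base units, so it is a valid unit for entropy.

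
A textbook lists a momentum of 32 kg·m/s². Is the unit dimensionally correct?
No

momentum has SI base units: kg * m / s
kg·m/s² does NOT reduce to kg * m / s; a valid unit for momentum would be e.g. kg·m/s.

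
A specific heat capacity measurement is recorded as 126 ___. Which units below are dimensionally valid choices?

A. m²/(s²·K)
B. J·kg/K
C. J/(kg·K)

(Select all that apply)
A, C

specific heat capacity has SI base units: m^2 / (s^2 * K)

Checking each option against m^2 / (s^2 * K):
  A. m²/(s²·K): ✓ matches
  B. J·kg/K: ✗ does not match
  C. J/(kg·K): ✓ matches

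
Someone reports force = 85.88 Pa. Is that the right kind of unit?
No

force has SI base units: kg * m / s^2
Pa does NOT reduce to kg * m / s^2; a valid unit for force would be e.g. N.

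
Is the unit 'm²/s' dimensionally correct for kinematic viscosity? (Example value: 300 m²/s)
Yes

kinematic viscosity has SI base units: m^2 / s
m²/s reduces to the same SI base units, so it is a valid unit for kinematic viscosity.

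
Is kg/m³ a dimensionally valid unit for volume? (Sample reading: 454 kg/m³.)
No

volume has SI base units: m^3
kg/m³ does NOT reduce to m^3; a valid unit for volume would be e.g. m³.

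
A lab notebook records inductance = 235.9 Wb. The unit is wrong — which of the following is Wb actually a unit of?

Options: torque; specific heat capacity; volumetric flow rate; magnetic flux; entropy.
magnetic flux

inductance should have units dimensionally equivalent to kg * m^2 / (A^2 * s^2) (e.g. H).
The given unit 'Wb' reduces to kg * m^2 / (A * s^2). Of the listed options, that is the dimensionality of magnetic flux.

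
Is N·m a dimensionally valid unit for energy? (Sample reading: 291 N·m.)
Yes

energy has SI base units: kg * m^2 / s^2
N·m reduces to the same SI base units, so it is a valid unit for energy.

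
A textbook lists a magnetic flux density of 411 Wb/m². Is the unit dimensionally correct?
Yes

magnetic flux density has SI base units: kg / (A * s^2)
Wb/m² reduces to the same SI base units, so it is a valid unit for magnetic flux density.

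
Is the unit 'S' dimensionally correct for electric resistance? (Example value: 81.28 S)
No

electric resistance has SI base units: kg * m^2 / (A^2 * s^3)
S does NOT reduce to kg * m^2 / (A^2 * s^3); a valid unit for electric resistance would be e.g. Ω.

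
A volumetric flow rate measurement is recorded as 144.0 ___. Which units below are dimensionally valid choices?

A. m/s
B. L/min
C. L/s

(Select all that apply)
B, C

volumetric flow rate has SI base units: m^3 / s

Checking each option against m^3 / s:
  A. m/s: ✗ does not match
  B. L/min: ✓ matches
  C. L/s: ✓ matches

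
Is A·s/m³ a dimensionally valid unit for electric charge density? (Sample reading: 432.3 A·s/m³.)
Yes

electric charge density has SI base units: A * s / m^3
A·s/m³ reduces to the same SI base units, so it is a valid unit for electric charge density.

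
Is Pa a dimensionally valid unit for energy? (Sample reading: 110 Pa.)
No

energy has SI base units: kg * m^2 / s^2
Pa does NOT reduce to kg * m^2 / s^2; a valid unit for energy would be e.g. J.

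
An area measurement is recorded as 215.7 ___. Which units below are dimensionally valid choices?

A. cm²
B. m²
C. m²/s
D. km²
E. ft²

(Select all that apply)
A, B, D, E

area has SI base units: m^2

Checking each option against m^2:
  A. cm²: ✓ matches
  B. m²: ✓ matches
  C. m²/s: ✗ does not match
  D. km²: ✓ matches
  E. ft²: ✓ matches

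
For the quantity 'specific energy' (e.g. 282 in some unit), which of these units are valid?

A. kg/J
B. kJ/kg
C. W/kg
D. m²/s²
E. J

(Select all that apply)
B, D

specific energy has SI base units: m^2 / s^2

Checking each option against m^2 / s^2:
  A. kg/J: ✗ does not match
  B. kJ/kg: ✓ matches
  C. W/kg: ✗ does not match
  D. m²/s²: ✓ matches
  E. J: ✗ does not match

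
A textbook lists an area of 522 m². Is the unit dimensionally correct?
Yes

area has SI base units: m^2
m² reduces to the same SI base units, so it is a valid unit for area.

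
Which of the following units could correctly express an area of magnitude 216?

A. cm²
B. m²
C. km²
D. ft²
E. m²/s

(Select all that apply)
A, B, C, D

area has SI base units: m^2

Checking each option against m^2:
  A. cm²: ✓ matches
  B. m²: ✓ matches
  C. km²: ✓ matches
  D. ft²: ✓ matches
  E. m²/s: ✗ does not match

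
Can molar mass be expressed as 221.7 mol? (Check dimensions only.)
No

molar mass has SI base units: kg / mol
mol does NOT reduce to kg / mol; a valid unit for molar mass would be e.g. kg/mol.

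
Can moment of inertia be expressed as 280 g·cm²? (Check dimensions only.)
Yes

moment of inertia has SI base units: kg * m^2
g·cm² reduces to the same SI base units, so it is a valid unit for moment of inertia.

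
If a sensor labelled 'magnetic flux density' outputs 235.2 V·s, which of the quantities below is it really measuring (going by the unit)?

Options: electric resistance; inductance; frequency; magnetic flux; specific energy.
magnetic flux

magnetic flux density should have units dimensionally equivalent to kg / (A * s^2) (e.g. T).
The given unit 'V·s' reduces to kg * m^2 / (A * s^2). Of the listed options, that is the dimensionality of magnetic flux.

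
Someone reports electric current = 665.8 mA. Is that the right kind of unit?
Yes

electric current has SI base units: A
mA reduces to the same SI base units, so it is a valid unit for electric current.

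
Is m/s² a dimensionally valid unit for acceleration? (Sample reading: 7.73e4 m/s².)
Yes

acceleration has SI base units: m / s^2
m/s² reduces to the same SI base units, so it is a valid unit for acceleration.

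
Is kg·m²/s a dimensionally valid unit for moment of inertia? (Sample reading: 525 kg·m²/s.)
No

moment of inertia has SI base units: kg * m^2
kg·m²/s does NOT reduce to kg * m^2; a valid unit for moment of inertia would be e.g. kg·m².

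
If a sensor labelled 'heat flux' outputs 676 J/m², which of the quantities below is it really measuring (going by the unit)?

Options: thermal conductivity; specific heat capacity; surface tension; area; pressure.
surface tension

heat flux should have units dimensionally equivalent to kg / s^3 (e.g. W/m²).
The given unit 'J/m²' reduces to kg / s^2. Of the listed options, that is the dimensionality of surface tension.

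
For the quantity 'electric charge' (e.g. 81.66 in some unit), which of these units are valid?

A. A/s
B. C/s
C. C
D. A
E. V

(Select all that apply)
C

electric charge has SI base units: A * s

Checking each option against A * s:
  A. A/s: ✗ does not match
  B. C/s: ✗ does not match
  C. C: ✓ matches
  D. A: ✗ does not match
  E. V: ✗ does not match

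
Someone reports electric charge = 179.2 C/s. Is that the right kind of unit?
No

electric charge has SI base units: A * s
C/s does NOT reduce to A * s; a valid unit for electric charge would be e.g. C.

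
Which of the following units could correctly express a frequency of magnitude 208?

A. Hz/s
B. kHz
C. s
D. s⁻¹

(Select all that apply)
B, D

frequency has SI base units: 1 / s

Checking each option against 1 / s:
  A. Hz/s: ✗ does not match
  B. kHz: ✓ matches
  C. s: ✗ does not match
  D. s⁻¹: ✓ matches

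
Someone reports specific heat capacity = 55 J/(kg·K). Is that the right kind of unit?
Yes

specific heat capacity has SI base units: m^2 / (s^2 * K)
J/(kg·K) reduces to the same SI base units, so it is a valid unit for specific heat capacity.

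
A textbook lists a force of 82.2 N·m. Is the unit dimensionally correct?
No

force has SI base units: kg * m / s^2
N·m does NOT reduce to kg * m / s^2; a valid unit for force would be e.g. N.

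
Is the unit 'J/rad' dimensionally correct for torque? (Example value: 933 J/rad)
Yes

torque has SI base units: kg * m^2 / s^2
J/rad reduces to the same SI base units, so it is a valid unit for torque.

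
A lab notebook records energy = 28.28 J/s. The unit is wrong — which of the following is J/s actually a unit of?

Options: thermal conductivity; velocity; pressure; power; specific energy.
power

energy should have units dimensionally equivalent to kg * m^2 / s^2 (e.g. J).
The given unit 'J/s' reduces to kg * m^2 / s^3. Of the listed options, that is the dimensionality of power.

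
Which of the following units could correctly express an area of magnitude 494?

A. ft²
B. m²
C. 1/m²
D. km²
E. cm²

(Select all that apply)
A, B, D, E

area has SI base units: m^2

Checking each option against m^2:
  A. ft²: ✓ matches
  B. m²: ✓ matches
  C. 1/m²: ✗ does not match
  D. km²: ✓ matches
  E. cm²: ✓ matches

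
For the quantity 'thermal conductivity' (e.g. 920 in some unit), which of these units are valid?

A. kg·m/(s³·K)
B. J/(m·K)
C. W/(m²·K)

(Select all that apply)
A

thermal conductivity has SI base units: kg * m / (s^3 * K)

Checking each option against kg * m / (s^3 * K):
  A. kg·m/(s³·K): ✓ matches
  B. J/(m·K): ✗ does not match
  C. W/(m²·K): ✗ does not match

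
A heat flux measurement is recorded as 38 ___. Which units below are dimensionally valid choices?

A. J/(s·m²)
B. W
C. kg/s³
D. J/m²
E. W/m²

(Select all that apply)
A, C, E

heat flux has SI base units: kg / s^3

Checking each option against kg / s^3:
  A. J/(s·m²): ✓ matches
  B. W: ✗ does not match
  C. kg/s³: ✓ matches
  D. J/m²: ✗ does not match
  E. W/m²: ✓ matches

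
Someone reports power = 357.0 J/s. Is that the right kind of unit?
Yes

power has SI base units: kg * m^2 / s^3
J/s reduces to the same SI base units, so it is a valid unit for power.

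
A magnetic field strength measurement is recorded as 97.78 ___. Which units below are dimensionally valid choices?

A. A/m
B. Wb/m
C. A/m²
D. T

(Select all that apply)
A

magnetic field strength has SI base units: A / m

Checking each option against A / m:
  A. A/m: ✓ matches
  B. Wb/m: ✗ does not match
  C. A/m²: ✗ does not match
  D. T: ✗ does not match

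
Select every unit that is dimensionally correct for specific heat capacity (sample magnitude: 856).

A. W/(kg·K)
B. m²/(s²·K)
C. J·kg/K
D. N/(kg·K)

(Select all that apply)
B

specific heat capacity has SI base units: m^2 / (s^2 * K)

Checking each option against m^2 / (s^2 * K):
  A. W/(kg·K): ✗ does not match
  B. m²/(s²·K): ✓ matches
  C. J·kg/K: ✗ does not match
  D. N/(kg·K): ✗ does not match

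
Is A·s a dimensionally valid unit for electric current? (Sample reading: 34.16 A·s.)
No

electric current has SI base units: A
A·s does NOT reduce to A; a valid unit for electric current would be e.g. A.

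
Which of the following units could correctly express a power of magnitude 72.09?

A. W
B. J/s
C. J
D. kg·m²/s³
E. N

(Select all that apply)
A, B, D

power has SI base units: kg * m^2 / s^3

Checking each option against kg * m^2 / s^3:
  A. W: ✓ matches
  B. J/s: ✓ matches
  C. J: ✗ does not match
  D. kg·m²/s³: ✓ matches
  E. N: ✗ does not match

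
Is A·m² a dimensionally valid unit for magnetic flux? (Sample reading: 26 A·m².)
No

magnetic flux has SI base units: kg * m^2 / (A * s^2)
A·m² does NOT reduce to kg * m^2 / (A * s^2); a valid unit for magnetic flux would be e.g. Wb.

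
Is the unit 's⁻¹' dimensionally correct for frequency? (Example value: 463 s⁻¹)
Yes

frequency has SI base units: 1 / s
s⁻¹ reduces to the same SI base units, so it is a valid unit for frequency.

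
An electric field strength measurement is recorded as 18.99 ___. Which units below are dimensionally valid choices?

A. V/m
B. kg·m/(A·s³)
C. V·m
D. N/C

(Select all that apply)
A, B, D

electric field strength has SI base units: kg * m / (A * s^3)

Checking each option against kg * m / (A * s^3):
  A. V/m: ✓ matches
  B. kg·m/(A·s³): ✓ matches
  C. V·m: ✗ does not match
  D. N/C: ✓ matches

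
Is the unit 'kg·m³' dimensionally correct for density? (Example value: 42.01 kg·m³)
No

density has SI base units: kg / m^3
kg·m³ does NOT reduce to kg / m^3; a valid unit for density would be e.g. kg/m³.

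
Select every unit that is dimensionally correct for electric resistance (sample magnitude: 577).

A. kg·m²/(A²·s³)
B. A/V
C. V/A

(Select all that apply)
A, C

electric resistance has SI base units: kg * m^2 / (A^2 * s^3)

Checking each option against kg * m^2 / (A^2 * s^3):
  A. kg·m²/(A²·s³): ✓ matches
  B. A/V: ✗ does not match
  C. V/A: ✓ matches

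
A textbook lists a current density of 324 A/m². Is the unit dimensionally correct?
Yes

current density has SI base units: A / m^2
A/m² reduces to the same SI base units, so it is a valid unit for current density.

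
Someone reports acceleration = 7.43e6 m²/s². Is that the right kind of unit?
No

acceleration has SI base units: m / s^2
m²/s² does NOT reduce to m / s^2; a valid unit for acceleration would be e.g. m/s².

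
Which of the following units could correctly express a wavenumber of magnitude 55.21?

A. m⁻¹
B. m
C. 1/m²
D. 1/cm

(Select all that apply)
A, D

wavenumber has SI base units: 1 / m

Checking each option against 1 / m:
  A. m⁻¹: ✓ matches
  B. m: ✗ does not match
  C. 1/m²: ✗ does not match
  D. 1/cm: ✓ matches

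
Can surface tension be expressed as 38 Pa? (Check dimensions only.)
No

surface tension has SI base units: kg / s^2
Pa does NOT reduce to kg / s^2; a valid unit for surface tension would be e.g. N/m.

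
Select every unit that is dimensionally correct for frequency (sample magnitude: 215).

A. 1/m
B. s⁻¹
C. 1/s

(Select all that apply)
B, C

frequency has SI base units: 1 / s

Checking each option against 1 / s:
  A. 1/m: ✗ does not match
  B. s⁻¹: ✓ matches
  C. 1/s: ✓ matches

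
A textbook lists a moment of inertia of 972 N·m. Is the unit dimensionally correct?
No

moment of inertia has SI base units: kg * m^2
N·m does NOT reduce to kg * m^2; a valid unit for moment of inertia would be e.g. kg·m².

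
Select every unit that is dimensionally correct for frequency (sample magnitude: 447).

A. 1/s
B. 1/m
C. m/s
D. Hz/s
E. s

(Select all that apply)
A

frequency has SI base units: 1 / s

Checking each option against 1 / s:
  A. 1/s: ✓ matches
  B. 1/m: ✗ does not match
  C. m/s: ✗ does not match
  D. Hz/s: ✗ does not match
  E. s: ✗ does not match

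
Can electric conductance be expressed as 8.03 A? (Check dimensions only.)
No

electric conductance has SI base units: A^2 * s^3 / (kg * m^2)
A does NOT reduce to A^2 * s^3 / (kg * m^2); a valid unit for electric conductance would be e.g. S.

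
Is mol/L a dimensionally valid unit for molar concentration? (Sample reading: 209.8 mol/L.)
Yes

molar concentration has SI base units: mol / m^3
mol/L reduces to the same SI base units, so it is a valid unit for molar concentration.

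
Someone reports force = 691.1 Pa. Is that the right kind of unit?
No

force has SI base units: kg * m / s^2
Pa does NOT reduce to kg * m / s^2; a valid unit for force would be e.g. N.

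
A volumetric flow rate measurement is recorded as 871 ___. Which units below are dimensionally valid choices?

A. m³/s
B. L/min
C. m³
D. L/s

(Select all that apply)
A, B, D

volumetric flow rate has SI base units: m^3 / s

Checking each option against m^3 / s:
  A. m³/s: ✓ matches
  B. L/min: ✓ matches
  C. m³: ✗ does not match
  D. L/s: ✓ matches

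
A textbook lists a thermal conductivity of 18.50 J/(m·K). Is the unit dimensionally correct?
No

thermal conductivity has SI base units: kg * m / (s^3 * K)
J/(m·K) does NOT reduce to kg * m / (s^3 * K); a valid unit for thermal conductivity would be e.g. W/(m·K).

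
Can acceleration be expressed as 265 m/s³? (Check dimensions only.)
No

acceleration has SI base units: m / s^2
m/s³ does NOT reduce to m / s^2; a valid unit for acceleration would be e.g. m/s².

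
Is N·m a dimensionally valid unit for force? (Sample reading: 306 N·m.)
No

force has SI base units: kg * m / s^2
N·m does NOT reduce to kg * m / s^2; a valid unit for force would be e.g. N.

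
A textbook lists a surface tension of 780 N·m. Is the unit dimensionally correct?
No

surface tension has SI base units: kg / s^2
N·m does NOT reduce to kg / s^2; a valid unit for surface tension would be e.g. N/m.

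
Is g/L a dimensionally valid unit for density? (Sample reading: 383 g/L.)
Yes

density has SI base units: kg / m^3
g/L reduces to the same SI base units, so it is a valid unit for density.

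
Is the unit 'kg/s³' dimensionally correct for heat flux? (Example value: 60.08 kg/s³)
Yes

heat flux has SI base units: kg / s^3
kg/s³ reduces to the same SI base units, so it is a valid unit for heat flux.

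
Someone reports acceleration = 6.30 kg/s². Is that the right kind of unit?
No

acceleration has SI base units: m / s^2
kg/s² does NOT reduce to m / s^2; a valid unit for acceleration would be e.g. m/s².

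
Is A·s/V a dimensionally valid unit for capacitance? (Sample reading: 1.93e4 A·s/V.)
Yes

capacitance has SI base units: A^2 * s^4 / (kg * m^2)
A·s/V reduces to the same SI base units, so it is a valid unit for capacitance.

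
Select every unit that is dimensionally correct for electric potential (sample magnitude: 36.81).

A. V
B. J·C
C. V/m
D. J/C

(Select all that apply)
A, D

electric potential has SI base units: kg * m^2 / (A * s^3)

Checking each option against kg * m^2 / (A * s^3):
  A. V: ✓ matches
  B. J·C: ✗ does not match
  C. V/m: ✗ does not match
  D. J/C: ✓ matches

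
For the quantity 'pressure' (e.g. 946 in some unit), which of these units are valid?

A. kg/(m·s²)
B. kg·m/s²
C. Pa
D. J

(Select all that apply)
A, C

pressure has SI base units: kg / (m * s^2)

Checking each option against kg / (m * s^2):
  A. kg/(m·s²): ✓ matches
  B. kg·m/s²: ✗ does not match
  C. Pa: ✓ matches
  D. J: ✗ does not match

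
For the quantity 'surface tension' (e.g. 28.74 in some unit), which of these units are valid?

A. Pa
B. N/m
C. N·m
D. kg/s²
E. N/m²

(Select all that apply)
B, D

surface tension has SI base units: kg / s^2

Checking each option against kg / s^2:
  A. Pa: ✗ does not match
  B. N/m: ✓ matches
  C. N·m: ✗ does not match
  D. kg/s²: ✓ matches
  E. N/m²: ✗ does not match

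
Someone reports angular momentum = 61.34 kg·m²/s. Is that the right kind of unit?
Yes

angular momentum has SI base units: kg * m^2 / s
kg·m²/s reduces to the same SI base units, so it is a valid unit for angular momentum.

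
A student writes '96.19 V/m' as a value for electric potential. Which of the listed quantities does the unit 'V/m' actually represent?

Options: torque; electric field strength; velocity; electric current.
electric field strength

electric potential should have units dimensionally equivalent to kg * m^2 / (A * s^3) (e.g. V).
The given unit 'V/m' reduces to kg * m / (A * s^3). Of the listed options, that is the dimensionality of electric field strength.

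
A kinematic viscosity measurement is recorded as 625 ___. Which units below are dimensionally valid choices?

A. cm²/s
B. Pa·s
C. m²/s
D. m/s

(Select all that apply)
A, C

kinematic viscosity has SI base units: m^2 / s

Checking each option against m^2 / s:
  A. cm²/s: ✓ matches
  B. Pa·s: ✗ does not match
  C. m²/s: ✓ matches
  D. m/s: ✗ does not match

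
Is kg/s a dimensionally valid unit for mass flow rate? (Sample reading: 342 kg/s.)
Yes

mass flow rate has SI base units: kg / s
kg/s reduces to the same SI base units, so it is a valid unit for mass flow rate.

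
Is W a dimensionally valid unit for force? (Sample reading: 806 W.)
No

force has SI base units: kg * m / s^2
W does NOT reduce to kg * m / s^2; a valid unit for force would be e.g. N.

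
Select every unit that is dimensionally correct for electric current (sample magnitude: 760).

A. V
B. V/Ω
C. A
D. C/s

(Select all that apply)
B, C, D

electric current has SI base units: A

Checking each option against A:
  A. V: ✗ does not match
  B. V/Ω: ✓ matches
  C. A: ✓ matches
  D. C/s: ✓ matches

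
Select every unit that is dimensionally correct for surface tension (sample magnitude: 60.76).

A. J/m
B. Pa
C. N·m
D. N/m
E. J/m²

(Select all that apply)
D, E

surface tension has SI base units: kg / s^2

Checking each option against kg / s^2:
  A. J/m: ✗ does not match
  B. Pa: ✗ does not match
  C. N·m: ✗ does not match
  D. N/m: ✓ matches
  E. J/m²: ✓ matches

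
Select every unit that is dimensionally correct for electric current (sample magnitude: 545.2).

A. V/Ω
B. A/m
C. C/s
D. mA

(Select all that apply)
A, C, D

electric current has SI base units: A

Checking each option against A:
  A. V/Ω: ✓ matches
  B. A/m: ✗ does not match
  C. C/s: ✓ matches
  D. mA: ✓ matches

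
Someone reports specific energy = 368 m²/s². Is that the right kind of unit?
Yes

specific energy has SI base units: m^2 / s^2
m²/s² reduces to the same SI base units, so it is a valid unit for specific energy.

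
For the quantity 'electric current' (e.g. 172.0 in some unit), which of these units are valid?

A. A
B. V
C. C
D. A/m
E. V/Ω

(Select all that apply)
A, E

electric current has SI base units: A

Checking each option against A:
  A. A: ✓ matches
  B. V: ✗ does not match
  C. C: ✗ does not match
  D. A/m: ✗ does not match
  E. V/Ω: ✓ matches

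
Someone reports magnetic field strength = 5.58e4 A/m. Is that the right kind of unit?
Yes

magnetic field strength has SI base units: A / m
A/m reduces to the same SI base units, so it is a valid unit for magnetic field strength.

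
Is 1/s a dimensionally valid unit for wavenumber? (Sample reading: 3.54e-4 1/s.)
No

wavenumber has SI base units: 1 / m
1/s does NOT reduce to 1 / m; a valid unit for wavenumber would be e.g. 1/m.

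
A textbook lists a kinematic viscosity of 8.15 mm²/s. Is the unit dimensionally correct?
Yes

kinematic viscosity has SI base units: m^2 / s
mm²/s reduces to the same SI base units, so it is a valid unit for kinematic viscosity.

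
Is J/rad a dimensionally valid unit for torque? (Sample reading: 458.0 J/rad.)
Yes

torque has SI base units: kg * m^2 / s^2
J/rad reduces to the same SI base units, so it is a valid unit for torque.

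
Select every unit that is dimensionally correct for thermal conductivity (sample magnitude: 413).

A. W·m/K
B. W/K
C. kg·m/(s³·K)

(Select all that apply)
C

thermal conductivity has SI base units: kg * m / (s^3 * K)

Checking each option against kg * m / (s^3 * K):
  A. W·m/K: ✗ does not match
  B. W/K: ✗ does not match
  C. kg·m/(s³·K): ✓ matches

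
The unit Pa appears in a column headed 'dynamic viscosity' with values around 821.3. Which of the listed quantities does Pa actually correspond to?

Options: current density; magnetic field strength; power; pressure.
pressure

dynamic viscosity should have units dimensionally equivalent to kg / (m * s) (e.g. Pa·s).
The given unit 'Pa' reduces to kg / (m * s^2). Of the listed options, that is the dimensionality of pressure.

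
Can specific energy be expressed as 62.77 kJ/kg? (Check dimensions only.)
Yes

specific energy has SI base units: m^2 / s^2
kJ/kg reduces to the same SI base units, so it is a valid unit for specific energy.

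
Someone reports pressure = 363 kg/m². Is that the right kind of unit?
No

pressure has SI base units: kg / (m * s^2)
kg/m² does NOT reduce to kg / (m * s^2); a valid unit for pressure would be e.g. Pa.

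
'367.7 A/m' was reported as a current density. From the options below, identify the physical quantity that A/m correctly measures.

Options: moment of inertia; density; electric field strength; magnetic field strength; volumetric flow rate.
magnetic field strength

current density should have units dimensionally equivalent to A / m^2 (e.g. A/m²).
The given unit 'A/m' reduces to A / m. Of the listed options, that is the dimensionality of magnetic field strength.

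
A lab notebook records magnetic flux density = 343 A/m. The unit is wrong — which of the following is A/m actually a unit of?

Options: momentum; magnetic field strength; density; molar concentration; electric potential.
magnetic field strength

magnetic flux density should have units dimensionally equivalent to kg / (A * s^2) (e.g. T).
The given unit 'A/m' reduces to A / m. Of the listed options, that is the dimensionality of magnetic field strength.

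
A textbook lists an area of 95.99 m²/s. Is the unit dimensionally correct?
No

area has SI base units: m^2
m²/s does NOT reduce to m^2; a valid unit for area would be e.g. m².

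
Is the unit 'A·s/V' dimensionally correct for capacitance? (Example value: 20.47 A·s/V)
Yes

capacitance has SI base units: A^2 * s^4 / (kg * m^2)
A·s/V reduces to the same SI base units, so it is a valid unit for capacitance.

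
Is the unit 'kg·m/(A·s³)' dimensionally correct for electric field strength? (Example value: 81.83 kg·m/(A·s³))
Yes

electric field strength has SI base units: kg * m / (A * s^3)
kg·m/(A·s³) reduces to the same SI base units, so it is a valid unit for electric field strength.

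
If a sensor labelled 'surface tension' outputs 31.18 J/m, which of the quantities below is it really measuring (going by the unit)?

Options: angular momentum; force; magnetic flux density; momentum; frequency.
force

surface tension should have units dimensionally equivalent to kg / s^2 (e.g. N/m).
The given unit 'J/m' reduces to kg * m / s^2. Of the listed options, that is the dimensionality of force.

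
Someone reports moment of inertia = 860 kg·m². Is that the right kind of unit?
Yes

moment of inertia has SI base units: kg * m^2
kg·m² reduces to the same SI base units, so it is a valid unit for moment of inertia.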